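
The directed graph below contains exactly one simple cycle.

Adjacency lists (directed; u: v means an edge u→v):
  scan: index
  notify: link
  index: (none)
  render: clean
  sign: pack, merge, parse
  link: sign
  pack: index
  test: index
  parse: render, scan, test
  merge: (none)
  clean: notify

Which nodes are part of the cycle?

link, sign, clean, parse, notify, render

DFS with gray/black marking from sign:
sign gray
  pack gray
    index gray
    index black
  pack black
  merge gray
  merge black
  parse gray
    render gray
      clean gray
        notify gray
          link gray
            link→sign: sign is gray → back edge
Back edge closes the cycle sign → parse → render → clean → notify → link → sign; its vertices are {link, sign, clean, parse, notify, render}.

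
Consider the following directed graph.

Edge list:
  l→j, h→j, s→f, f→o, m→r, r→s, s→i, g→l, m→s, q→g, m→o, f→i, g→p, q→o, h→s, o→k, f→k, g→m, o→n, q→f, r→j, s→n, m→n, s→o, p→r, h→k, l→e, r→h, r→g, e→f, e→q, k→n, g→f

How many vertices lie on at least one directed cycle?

7

A vertex is on a directed cycle iff it belongs to a strongly connected component of size ≥ 2 (or has a self-loop).
The vertices on cycles are {e, g, l, m, p, q, r} — 7 in total.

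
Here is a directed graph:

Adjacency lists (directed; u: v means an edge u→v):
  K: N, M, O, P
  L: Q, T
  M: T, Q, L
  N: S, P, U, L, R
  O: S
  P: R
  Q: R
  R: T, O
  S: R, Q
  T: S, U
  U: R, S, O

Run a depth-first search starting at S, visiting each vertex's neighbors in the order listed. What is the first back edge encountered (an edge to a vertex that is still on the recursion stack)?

T→S

DFS from S (visiting each vertex's neighbors in the order listed); mark gray on enter, black on exit:
S gray
  R gray
    T gray
      T→S: S is gray → back edge
First back edge: T → S.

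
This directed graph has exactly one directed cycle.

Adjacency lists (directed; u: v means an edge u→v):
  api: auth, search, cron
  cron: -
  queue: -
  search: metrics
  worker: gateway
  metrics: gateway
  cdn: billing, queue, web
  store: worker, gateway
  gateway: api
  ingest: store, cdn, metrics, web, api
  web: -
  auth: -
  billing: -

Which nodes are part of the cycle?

api, search, gateway, metrics

DFS with gray/black marking from api:
api gray
  auth gray
  auth black
  search gray
    metrics gray
      gateway gray
        gateway→api: api is gray → back edge
Back edge closes the cycle api → search → metrics → gateway → api; its vertices are {api, search, gateway, metrics}.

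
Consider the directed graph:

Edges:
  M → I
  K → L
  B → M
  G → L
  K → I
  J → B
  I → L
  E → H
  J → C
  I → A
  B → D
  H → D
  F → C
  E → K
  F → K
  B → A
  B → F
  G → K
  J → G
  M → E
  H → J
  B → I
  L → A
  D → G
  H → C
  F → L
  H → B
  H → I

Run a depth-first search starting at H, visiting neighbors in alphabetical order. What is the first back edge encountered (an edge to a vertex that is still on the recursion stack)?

E->H

DFS from H (visiting neighbors in alphabetical order); mark gray on enter, black on exit:
H gray
  B gray
    A gray
    A black
    D gray
      G gray
        K gray
          I gray
            I→A: A black — skip
            L gray
              L→A: A black — skip
            L black
          I black
          K→L: L black — skip
        K black
        G→L: L black — skip
      G black
    D black
    F gray
      C gray
      C black
      F→K: K black — skip
      F→L: L black — skip
    F black
    B→I: I black — skip
    M gray
      E gray
        E→H: H is gray → back edge
First back edge: E → H.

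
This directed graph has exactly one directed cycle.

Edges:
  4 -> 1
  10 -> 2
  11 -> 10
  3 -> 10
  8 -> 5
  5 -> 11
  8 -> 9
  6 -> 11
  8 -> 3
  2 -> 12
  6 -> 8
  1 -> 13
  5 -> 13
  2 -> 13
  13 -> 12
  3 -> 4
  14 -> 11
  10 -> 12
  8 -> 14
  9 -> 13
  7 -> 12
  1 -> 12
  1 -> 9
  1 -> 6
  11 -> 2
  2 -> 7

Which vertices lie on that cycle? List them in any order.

DFS with gray/black marking from 4:
4 gray
  1 gray
    13 gray
      12 gray
      12 black
    13 black
    9 gray
      9→13: 13 black — skip
    9 black
    6 gray
      11 gray
        10 gray
          2 gray
            2→12: 12 black — skip
            7 gray
              7→12: 12 black — skip
            7 black
            2→13: 13 black — skip
          2 black
          10→12: 12 black — skip
        10 black
        11→2: 2 black — skip
      11 black
      8 gray
        5 gray
          5→13: 13 black — skip
          5→11: 11 black — skip
        5 black
        14 gray
          14→11: 11 black — skip
        14 black
        8→9: 9 black — skip
        3 gray
          3→4: 4 is gray → back edge
Back edge closes the cycle 4 → 1 → 6 → 8 → 3 → 4; its vertices are {1, 3, 4, 6, 8}.

1, 3, 4, 6, 8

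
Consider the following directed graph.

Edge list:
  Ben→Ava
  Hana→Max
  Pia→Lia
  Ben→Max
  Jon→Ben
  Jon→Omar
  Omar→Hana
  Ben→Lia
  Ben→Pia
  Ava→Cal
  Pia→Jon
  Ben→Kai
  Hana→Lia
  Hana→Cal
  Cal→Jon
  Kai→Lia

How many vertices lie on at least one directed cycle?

7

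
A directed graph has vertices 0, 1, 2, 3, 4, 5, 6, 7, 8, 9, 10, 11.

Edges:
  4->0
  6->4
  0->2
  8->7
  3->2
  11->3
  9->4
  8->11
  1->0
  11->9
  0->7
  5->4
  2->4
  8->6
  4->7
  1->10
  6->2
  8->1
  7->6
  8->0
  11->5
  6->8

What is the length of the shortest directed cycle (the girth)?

2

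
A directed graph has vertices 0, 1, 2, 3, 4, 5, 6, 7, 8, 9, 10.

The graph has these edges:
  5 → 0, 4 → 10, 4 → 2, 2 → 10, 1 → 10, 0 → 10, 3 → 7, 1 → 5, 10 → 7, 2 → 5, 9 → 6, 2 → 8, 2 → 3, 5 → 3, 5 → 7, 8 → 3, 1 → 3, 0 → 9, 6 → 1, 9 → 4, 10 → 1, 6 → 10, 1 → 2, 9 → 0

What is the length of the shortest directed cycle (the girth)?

2

For each vertex v, BFS finds the shortest path from v back to v.
The shortest such closed walk is 9 → 0 → 9, length 2.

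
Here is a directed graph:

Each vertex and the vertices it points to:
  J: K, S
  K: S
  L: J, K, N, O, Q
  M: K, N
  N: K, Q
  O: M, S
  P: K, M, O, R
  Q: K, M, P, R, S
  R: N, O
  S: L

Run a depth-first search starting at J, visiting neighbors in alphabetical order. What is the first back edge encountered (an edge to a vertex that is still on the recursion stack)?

L→J

DFS from J (visiting neighbors in alphabetical order); mark gray on enter, black on exit:
J gray
  K gray
    S gray
      L gray
        L→J: J is gray → back edge
First back edge: L → J.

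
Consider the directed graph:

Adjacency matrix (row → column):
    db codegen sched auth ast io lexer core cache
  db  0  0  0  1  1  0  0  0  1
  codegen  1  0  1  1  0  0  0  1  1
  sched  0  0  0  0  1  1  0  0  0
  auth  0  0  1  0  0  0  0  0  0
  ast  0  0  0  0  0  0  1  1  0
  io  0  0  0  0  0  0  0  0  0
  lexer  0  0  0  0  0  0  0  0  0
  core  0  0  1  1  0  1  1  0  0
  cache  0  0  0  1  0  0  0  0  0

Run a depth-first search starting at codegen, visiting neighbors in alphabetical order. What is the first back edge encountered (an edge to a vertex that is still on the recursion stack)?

core->auth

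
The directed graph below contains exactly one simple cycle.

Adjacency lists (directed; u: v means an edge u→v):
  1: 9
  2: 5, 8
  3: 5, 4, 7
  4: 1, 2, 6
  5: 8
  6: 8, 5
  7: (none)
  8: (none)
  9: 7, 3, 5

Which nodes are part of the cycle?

1, 3, 4, 9

DFS with gray/black marking from 9:
9 gray
  7 gray
  7 black
  3 gray
    5 gray
      8 gray
      8 black
    5 black
    4 gray
      1 gray
        1→9: 9 is gray → back edge
Back edge closes the cycle 9 → 3 → 4 → 1 → 9; its vertices are {1, 3, 4, 9}.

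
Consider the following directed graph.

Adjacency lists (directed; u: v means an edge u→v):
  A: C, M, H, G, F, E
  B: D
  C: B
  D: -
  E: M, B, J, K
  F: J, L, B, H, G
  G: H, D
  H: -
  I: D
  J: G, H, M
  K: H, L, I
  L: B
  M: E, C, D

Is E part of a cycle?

Yes

E is on a cycle iff E can reach itself via ≥1 edge.
E → M → E — yes.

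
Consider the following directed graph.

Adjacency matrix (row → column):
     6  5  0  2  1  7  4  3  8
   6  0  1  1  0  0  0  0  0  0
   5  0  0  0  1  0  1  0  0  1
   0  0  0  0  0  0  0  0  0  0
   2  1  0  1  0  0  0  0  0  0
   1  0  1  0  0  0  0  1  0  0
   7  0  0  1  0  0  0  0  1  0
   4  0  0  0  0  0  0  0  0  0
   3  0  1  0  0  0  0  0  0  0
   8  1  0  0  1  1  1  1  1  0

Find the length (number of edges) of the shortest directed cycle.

3

For each vertex v, BFS finds the shortest path from v back to v.
The shortest such closed walk is 5 → 7 → 3 → 5, length 3.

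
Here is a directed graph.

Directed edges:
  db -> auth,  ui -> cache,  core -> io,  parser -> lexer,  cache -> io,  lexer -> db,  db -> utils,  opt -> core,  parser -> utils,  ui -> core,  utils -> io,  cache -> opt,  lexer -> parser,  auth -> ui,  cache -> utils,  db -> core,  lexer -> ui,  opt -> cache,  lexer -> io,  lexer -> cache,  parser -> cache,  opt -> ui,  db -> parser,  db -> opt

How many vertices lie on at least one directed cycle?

A vertex is on a directed cycle iff it belongs to a strongly connected component of size ≥ 2 (or has a self-loop).
The vertices on cycles are {db, ui, opt, cache, lexer, parser} — 6 in total.

6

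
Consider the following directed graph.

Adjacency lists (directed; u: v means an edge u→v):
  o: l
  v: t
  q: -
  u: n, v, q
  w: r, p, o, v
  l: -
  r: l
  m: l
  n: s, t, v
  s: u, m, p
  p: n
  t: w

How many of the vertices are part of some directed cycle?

7

A vertex is on a directed cycle iff it belongs to a strongly connected component of size ≥ 2 (or has a self-loop).
The vertices on cycles are {n, p, s, t, u, v, w} — 7 in total.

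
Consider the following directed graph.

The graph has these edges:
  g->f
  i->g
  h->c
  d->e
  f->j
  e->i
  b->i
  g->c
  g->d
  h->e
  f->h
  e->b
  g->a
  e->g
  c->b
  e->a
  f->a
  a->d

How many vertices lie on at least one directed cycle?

A vertex is on a directed cycle iff it belongs to a strongly connected component of size ≥ 2 (or has a self-loop).
The vertices on cycles are {a, b, c, d, e, f, g, h, i} — 9 in total.

9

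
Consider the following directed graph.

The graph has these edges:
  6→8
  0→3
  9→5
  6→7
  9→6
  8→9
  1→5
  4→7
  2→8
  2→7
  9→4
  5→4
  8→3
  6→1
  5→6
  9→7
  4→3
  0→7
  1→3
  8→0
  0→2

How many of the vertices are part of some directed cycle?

7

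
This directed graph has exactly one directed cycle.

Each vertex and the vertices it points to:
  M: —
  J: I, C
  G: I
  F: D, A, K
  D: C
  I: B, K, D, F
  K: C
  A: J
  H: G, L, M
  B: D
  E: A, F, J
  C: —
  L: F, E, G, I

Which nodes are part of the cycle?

A, F, I, J

DFS with gray/black marking from I:
I gray
  B gray
    D gray
      C gray
      C black
    D black
  B black
  K gray
    K→C: C black — skip
  K black
  I→D: D black — skip
  F gray
    F→D: D black — skip
    A gray
      J gray
        J→I: I is gray → back edge
Back edge closes the cycle I → F → A → J → I; its vertices are {A, F, I, J}.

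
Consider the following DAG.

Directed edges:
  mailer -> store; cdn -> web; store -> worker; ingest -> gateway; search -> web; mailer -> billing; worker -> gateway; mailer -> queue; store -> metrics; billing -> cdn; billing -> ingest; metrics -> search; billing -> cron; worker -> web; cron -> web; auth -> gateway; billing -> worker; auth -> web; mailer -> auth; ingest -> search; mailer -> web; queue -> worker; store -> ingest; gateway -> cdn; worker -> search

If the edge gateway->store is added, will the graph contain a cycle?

Adding gateway→store creates a cycle iff store can already reach gateway.
Path from store: store → worker → gateway.
So store → … → gateway → store is a cycle.

Yes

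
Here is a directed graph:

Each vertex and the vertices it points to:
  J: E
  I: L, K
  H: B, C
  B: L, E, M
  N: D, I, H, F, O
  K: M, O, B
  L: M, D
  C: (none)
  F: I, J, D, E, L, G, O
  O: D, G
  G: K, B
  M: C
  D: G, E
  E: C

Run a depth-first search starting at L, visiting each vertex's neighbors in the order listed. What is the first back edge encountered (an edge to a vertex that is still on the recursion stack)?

DFS from L (visiting each vertex's neighbors in the order listed); mark gray on enter, black on exit:
L gray
  M gray
    C gray
    C black
  M black
  D gray
    G gray
      K gray
        K→M: M black — skip
        O gray
          O→D: D is gray → back edge
First back edge: O → D.

O->D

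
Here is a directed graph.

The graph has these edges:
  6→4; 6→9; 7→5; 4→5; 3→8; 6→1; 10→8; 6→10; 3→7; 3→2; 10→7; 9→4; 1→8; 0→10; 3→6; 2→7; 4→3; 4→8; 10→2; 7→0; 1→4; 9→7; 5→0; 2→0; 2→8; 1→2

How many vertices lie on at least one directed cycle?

A vertex is on a directed cycle iff it belongs to a strongly connected component of size ≥ 2 (or has a self-loop).
The vertices on cycles are {0, 1, 2, 3, 4, 5, 6, 7, 9, 10} — 10 in total.

10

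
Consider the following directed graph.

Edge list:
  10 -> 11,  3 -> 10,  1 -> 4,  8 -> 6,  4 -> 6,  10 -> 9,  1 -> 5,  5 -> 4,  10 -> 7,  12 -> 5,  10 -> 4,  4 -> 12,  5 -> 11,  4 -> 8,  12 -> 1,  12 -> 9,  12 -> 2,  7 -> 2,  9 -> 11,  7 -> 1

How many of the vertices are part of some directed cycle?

4

A vertex is on a directed cycle iff it belongs to a strongly connected component of size ≥ 2 (or has a self-loop).
The vertices on cycles are {1, 4, 5, 12} — 4 in total.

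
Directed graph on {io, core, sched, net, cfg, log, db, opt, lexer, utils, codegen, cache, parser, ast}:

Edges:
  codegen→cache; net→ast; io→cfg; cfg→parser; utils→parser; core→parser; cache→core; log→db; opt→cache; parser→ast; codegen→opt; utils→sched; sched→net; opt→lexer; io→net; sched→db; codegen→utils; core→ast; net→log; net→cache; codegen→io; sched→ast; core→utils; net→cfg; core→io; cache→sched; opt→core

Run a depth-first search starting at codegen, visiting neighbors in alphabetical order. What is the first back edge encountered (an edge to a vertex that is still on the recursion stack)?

DFS from codegen (visiting neighbors in alphabetical order); mark gray on enter, black on exit:
codegen gray
  cache gray
    core gray
      ast gray
      ast black
      io gray
        cfg gray
          parser gray
            parser→ast: ast black — skip
          parser black
        cfg black
        net gray
          net→ast: ast black — skip
          net→cache: cache is gray → back edge
First back edge: net → cache.

net->cache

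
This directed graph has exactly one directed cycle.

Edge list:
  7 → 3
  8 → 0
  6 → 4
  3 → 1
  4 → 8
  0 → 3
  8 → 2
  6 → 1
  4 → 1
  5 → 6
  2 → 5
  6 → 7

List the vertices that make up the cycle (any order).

DFS with gray/black marking from 4:
4 gray
  1 gray
  1 black
  8 gray
    0 gray
      3 gray
        3→1: 1 black — skip
      3 black
    0 black
    2 gray
      5 gray
        6 gray
          6→1: 1 black — skip
          7 gray
            7→3: 3 black — skip
          7 black
          6→4: 4 is gray → back edge
Back edge closes the cycle 4 → 8 → 2 → 5 → 6 → 4; its vertices are {2, 4, 5, 6, 8}.

2, 4, 5, 6, 8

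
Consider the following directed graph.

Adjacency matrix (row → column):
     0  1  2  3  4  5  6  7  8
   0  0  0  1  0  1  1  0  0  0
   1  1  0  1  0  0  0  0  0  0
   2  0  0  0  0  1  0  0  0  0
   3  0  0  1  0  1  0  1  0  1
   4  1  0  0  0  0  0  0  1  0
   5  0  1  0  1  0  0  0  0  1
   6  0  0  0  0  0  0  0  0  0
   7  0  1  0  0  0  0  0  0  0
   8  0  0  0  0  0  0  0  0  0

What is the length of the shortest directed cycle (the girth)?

2

For each vertex v, BFS finds the shortest path from v back to v.
The shortest such closed walk is 4 → 0 → 4, length 2.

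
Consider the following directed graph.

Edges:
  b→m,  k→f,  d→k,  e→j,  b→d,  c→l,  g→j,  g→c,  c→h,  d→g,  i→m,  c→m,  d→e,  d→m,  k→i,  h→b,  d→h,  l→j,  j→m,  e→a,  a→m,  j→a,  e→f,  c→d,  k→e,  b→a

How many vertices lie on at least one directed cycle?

A vertex is on a directed cycle iff it belongs to a strongly connected component of size ≥ 2 (or has a self-loop).
The vertices on cycles are {b, c, d, g, h} — 5 in total.

5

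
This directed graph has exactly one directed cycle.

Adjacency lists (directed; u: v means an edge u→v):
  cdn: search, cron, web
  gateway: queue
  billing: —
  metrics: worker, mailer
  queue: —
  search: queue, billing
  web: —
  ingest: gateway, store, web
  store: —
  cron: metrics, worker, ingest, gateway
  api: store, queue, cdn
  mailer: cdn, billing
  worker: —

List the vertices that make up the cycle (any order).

cdn, cron, mailer, metrics

DFS with gray/black marking from cdn:
cdn gray
  search gray
    queue gray
    queue black
    billing gray
    billing black
  search black
  cron gray
    metrics gray
      worker gray
      worker black
      mailer gray
        mailer→cdn: cdn is gray → back edge
Back edge closes the cycle cdn → cron → metrics → mailer → cdn; its vertices are {cdn, cron, mailer, metrics}.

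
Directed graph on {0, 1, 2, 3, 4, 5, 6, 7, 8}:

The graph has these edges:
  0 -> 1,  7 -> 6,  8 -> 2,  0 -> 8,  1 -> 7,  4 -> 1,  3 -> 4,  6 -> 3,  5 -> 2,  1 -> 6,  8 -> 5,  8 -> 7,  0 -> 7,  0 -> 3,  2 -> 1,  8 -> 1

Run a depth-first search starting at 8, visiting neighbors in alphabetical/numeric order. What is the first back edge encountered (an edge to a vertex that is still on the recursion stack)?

4->1

DFS from 8 (visiting neighbors in alphabetical/numeric order); mark gray on enter, black on exit:
8 gray
  1 gray
    6 gray
      3 gray
        4 gray
          4→1: 1 is gray → back edge
First back edge: 4 → 1.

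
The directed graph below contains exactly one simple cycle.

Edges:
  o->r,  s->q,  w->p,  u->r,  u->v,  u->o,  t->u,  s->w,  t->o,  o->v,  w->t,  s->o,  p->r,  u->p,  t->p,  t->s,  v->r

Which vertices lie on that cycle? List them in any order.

s, t, w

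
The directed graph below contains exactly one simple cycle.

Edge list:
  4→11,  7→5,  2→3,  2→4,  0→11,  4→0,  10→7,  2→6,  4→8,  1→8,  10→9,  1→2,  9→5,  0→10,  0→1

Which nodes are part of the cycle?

DFS with gray/black marking from 0:
0 gray
  10 gray
    9 gray
      5 gray
      5 black
    9 black
    7 gray
      7→5: 5 black — skip
    7 black
  10 black
  11 gray
  11 black
  1 gray
    8 gray
    8 black
    2 gray
      4 gray
        4→8: 8 black — skip
        4→0: 0 is gray → back edge
Back edge closes the cycle 0 → 1 → 2 → 4 → 0; its vertices are {0, 1, 2, 4}.

0, 1, 2, 4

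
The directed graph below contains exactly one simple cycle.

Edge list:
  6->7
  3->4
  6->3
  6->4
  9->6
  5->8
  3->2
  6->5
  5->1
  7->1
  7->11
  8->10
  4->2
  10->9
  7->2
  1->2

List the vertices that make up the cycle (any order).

5, 6, 8, 9, 10

DFS with gray/black marking from 6:
6 gray
  4 gray
    2 gray
    2 black
  4 black
  7 gray
    1 gray
      1→2: 2 black — skip
    1 black
    7→2: 2 black — skip
    11 gray
    11 black
  7 black
  3 gray
    3→4: 4 black — skip
    3→2: 2 black — skip
  3 black
  5 gray
    5→1: 1 black — skip
    8 gray
      10 gray
        9 gray
          9→6: 6 is gray → back edge
Back edge closes the cycle 6 → 5 → 8 → 10 → 9 → 6; its vertices are {5, 6, 8, 9, 10}.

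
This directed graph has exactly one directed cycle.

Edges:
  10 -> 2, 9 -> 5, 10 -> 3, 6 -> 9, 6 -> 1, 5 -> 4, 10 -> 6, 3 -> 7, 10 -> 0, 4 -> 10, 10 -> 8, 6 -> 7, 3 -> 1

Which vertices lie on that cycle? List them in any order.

4, 5, 6, 9, 10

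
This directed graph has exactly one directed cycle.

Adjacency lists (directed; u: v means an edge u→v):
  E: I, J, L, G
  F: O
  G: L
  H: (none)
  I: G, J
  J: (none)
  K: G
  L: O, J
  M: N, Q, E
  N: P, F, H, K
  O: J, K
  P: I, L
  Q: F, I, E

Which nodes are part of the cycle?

DFS with gray/black marking from K:
K gray
  G gray
    L gray
      O gray
        J gray
        J black
        O→K: K is gray → back edge
Back edge closes the cycle K → G → L → O → K; its vertices are {G, K, L, O}.

G, K, L, O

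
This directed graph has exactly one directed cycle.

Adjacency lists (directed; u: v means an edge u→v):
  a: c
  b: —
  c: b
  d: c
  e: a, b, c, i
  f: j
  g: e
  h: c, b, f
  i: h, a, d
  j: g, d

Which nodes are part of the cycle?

e, f, g, h, i, j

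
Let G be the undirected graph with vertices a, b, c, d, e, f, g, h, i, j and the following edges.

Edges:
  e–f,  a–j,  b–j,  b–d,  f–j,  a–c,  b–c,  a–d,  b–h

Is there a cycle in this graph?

Yes

DFS, tracking each vertex's parent; an edge to a visited non-parent vertex closes a cycle.
Start from b:
visit b (parent –)
  visit h (parent b)
    h–b: parent, skip
  visit c (parent b)
    visit a (parent c)
      a–c: parent, skip
      visit j (parent a)
        visit f (parent j)
          f–j: parent, skip
          visit e (parent f)
            e–f: parent, skip
        j–a: parent, skip
        j–b: b visited and ≠ parent → cycle
Cycle: b – c – a – j – b.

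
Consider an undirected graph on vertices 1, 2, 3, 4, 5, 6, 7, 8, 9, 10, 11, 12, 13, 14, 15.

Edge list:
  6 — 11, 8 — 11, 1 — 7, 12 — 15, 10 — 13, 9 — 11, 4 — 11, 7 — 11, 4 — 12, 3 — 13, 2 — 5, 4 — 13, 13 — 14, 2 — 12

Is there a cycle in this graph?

DFS, tracking each vertex's parent; an edge to a visited non-parent vertex closes a cycle.
Start from 3:
visit 3 (parent –)
  visit 13 (parent 3)
    visit 14 (parent 13)
      14–13: parent, skip
    13–3: parent, skip
    visit 10 (parent 13)
      10–13: parent, skip
    visit 4 (parent 13)
      visit 12 (parent 4)
        visit 2 (parent 12)
          visit 5 (parent 2)
            5–2: parent, skip
          2–12: parent, skip
        12–4: parent, skip
        visit 15 (parent 12)
          15–12: parent, skip
      visit 11 (parent 4)
        visit 7 (parent 11)
          visit 1 (parent 7)
            1–7: parent, skip
          7–11: parent, skip
        11–4: parent, skip
        visit 9 (parent 11)
          9–11: parent, skip
        visit 6 (parent 11)
          6–11: parent, skip
        visit 8 (parent 11)
          8–11: parent, skip
      4–13: parent, skip
No non-parent visited neighbor found — the graph is a forest.

No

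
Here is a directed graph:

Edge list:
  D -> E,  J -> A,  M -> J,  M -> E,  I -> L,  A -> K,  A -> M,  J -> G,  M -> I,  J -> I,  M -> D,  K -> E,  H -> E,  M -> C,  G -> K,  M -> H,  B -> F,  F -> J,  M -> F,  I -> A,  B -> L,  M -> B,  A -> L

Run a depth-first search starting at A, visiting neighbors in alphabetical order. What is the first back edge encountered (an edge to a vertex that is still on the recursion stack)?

DFS from A (visiting neighbors in alphabetical order); mark gray on enter, black on exit:
A gray
  K gray
    E gray
    E black
  K black
  L gray
  L black
  M gray
    B gray
      F gray
        J gray
          J→A: A is gray → back edge
First back edge: J → A.

J->A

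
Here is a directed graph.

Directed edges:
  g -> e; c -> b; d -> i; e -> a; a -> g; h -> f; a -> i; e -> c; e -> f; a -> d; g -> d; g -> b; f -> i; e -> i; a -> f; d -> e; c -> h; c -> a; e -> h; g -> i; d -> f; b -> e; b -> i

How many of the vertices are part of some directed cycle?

A vertex is on a directed cycle iff it belongs to a strongly connected component of size ≥ 2 (or has a self-loop).
The vertices on cycles are {a, b, c, d, e, g} — 6 in total.

6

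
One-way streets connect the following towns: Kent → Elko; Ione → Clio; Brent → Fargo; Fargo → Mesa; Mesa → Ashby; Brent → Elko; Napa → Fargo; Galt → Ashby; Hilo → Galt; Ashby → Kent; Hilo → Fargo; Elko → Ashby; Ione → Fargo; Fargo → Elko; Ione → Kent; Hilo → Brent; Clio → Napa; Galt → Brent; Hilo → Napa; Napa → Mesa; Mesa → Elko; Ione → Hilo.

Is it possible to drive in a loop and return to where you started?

Yes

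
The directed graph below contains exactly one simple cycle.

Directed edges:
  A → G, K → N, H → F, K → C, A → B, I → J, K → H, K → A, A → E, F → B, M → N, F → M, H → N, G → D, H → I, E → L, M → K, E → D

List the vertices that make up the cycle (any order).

F, H, K, M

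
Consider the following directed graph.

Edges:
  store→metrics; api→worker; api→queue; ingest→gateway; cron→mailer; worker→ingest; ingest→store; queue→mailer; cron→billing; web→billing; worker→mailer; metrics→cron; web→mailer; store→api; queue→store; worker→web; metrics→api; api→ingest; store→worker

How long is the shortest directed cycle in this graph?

For each vertex v, BFS finds the shortest path from v back to v.
The shortest such closed walk is store → api → ingest → store, length 3.

3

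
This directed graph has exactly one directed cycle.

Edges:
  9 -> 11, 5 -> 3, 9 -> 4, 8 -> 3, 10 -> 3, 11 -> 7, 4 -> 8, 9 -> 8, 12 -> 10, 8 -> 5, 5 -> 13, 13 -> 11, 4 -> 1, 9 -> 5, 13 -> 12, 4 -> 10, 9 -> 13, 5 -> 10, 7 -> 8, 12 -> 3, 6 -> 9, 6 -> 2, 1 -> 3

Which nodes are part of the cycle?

DFS with gray/black marking from 5:
5 gray
  13 gray
    11 gray
      7 gray
        8 gray
          8→5: 5 is gray → back edge
Back edge closes the cycle 5 → 13 → 11 → 7 → 8 → 5; its vertices are {5, 7, 8, 11, 13}.

5, 7, 8, 11, 13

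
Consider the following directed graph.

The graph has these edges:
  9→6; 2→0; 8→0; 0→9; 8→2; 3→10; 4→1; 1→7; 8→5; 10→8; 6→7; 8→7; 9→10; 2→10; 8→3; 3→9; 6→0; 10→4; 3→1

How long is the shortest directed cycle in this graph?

For each vertex v, BFS finds the shortest path from v back to v.
The shortest such closed walk is 10 → 8 → 3 → 10, length 3.

3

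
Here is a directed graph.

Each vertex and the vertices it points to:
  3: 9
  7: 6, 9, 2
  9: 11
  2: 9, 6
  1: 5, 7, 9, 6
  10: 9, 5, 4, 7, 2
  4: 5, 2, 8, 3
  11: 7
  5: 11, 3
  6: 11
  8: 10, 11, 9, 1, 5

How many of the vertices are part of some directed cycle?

A vertex is on a directed cycle iff it belongs to a strongly connected component of size ≥ 2 (or has a self-loop).
The vertices on cycles are {2, 4, 6, 7, 8, 9, 10, 11} — 8 in total.

8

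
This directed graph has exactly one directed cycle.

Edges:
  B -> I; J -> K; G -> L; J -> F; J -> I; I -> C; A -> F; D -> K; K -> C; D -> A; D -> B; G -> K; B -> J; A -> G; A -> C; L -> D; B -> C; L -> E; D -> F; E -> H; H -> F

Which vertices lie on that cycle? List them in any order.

DFS with gray/black marking from L:
L gray
  D gray
    A gray
      C gray
      C black
      G gray
        K gray
          K→C: C black — skip
        K black
        G→L: L is gray → back edge
Back edge closes the cycle L → D → A → G → L; its vertices are {A, D, G, L}.

A, D, G, L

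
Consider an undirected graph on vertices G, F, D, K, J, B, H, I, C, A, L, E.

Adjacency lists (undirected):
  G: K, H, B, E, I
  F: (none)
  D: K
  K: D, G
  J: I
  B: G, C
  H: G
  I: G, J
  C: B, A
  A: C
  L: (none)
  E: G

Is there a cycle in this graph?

No

DFS, tracking each vertex's parent; an edge to a visited non-parent vertex closes a cycle.
Start from L:
visit L (parent –)
visit G (parent –)
  visit K (parent G)
    visit D (parent K)
      D–K: parent, skip
    K–G: parent, skip
  visit H (parent G)
    H–G: parent, skip
  visit B (parent G)
    B–G: parent, skip
    visit C (parent B)
      C–B: parent, skip
      visit A (parent C)
        A–C: parent, skip
  visit E (parent G)
    E–G: parent, skip
  visit I (parent G)
    I–G: parent, skip
    visit J (parent I)
      J–I: parent, skip
visit F (parent –)
No non-parent visited neighbor found — the graph is a forest.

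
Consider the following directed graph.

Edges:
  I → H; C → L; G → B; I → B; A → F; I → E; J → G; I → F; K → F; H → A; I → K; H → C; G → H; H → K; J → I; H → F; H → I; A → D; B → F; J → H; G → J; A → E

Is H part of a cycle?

Yes

H is on a cycle iff H can reach itself via ≥1 edge.
H → I → H — yes.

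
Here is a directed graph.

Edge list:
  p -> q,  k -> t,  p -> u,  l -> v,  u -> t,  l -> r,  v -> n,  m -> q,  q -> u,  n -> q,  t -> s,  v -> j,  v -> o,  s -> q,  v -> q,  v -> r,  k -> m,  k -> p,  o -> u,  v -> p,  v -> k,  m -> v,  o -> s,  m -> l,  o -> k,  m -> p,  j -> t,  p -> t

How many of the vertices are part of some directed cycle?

9

A vertex is on a directed cycle iff it belongs to a strongly connected component of size ≥ 2 (or has a self-loop).
The vertices on cycles are {k, l, m, o, q, s, t, u, v} — 9 in total.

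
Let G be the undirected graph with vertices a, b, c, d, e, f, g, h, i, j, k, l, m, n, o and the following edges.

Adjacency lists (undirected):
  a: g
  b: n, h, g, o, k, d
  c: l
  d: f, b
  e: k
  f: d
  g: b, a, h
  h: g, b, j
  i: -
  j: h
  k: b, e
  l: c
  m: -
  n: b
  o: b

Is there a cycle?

Yes

DFS, tracking each vertex's parent; an edge to a visited non-parent vertex closes a cycle.
Start from g:
visit g (parent –)
  visit b (parent g)
    visit n (parent b)
      n–b: parent, skip
    visit h (parent b)
      h–g: g visited and ≠ parent → cycle
Cycle: g – b – h – g.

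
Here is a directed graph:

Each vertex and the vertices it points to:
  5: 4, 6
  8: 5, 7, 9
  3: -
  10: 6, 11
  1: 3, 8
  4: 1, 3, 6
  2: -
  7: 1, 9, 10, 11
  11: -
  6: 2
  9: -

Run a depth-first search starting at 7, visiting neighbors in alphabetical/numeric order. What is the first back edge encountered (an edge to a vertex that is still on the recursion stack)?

4→1

DFS from 7 (visiting neighbors in alphabetical/numeric order); mark gray on enter, black on exit:
7 gray
  1 gray
    3 gray
    3 black
    8 gray
      5 gray
        4 gray
          4→1: 1 is gray → back edge
First back edge: 4 → 1.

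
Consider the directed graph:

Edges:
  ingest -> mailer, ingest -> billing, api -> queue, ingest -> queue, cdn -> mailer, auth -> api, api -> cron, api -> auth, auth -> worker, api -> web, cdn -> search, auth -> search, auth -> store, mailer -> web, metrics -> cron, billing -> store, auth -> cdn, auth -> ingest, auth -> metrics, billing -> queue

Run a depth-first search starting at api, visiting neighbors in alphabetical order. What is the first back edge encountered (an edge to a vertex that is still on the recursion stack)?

DFS from api (visiting neighbors in alphabetical order); mark gray on enter, black on exit:
api gray
  auth gray
    auth→api: api is gray → back edge
First back edge: auth → api.

auth->api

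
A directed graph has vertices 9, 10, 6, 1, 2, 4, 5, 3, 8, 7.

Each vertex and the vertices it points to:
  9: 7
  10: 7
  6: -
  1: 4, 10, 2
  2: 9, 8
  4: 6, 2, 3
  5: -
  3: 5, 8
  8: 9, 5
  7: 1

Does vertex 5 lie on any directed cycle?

5 lies on a cycle iff there is a path from 5 back to itself.
Exploring from 5, it never reaches itself; equivalently, its strongly connected component is a singleton.

No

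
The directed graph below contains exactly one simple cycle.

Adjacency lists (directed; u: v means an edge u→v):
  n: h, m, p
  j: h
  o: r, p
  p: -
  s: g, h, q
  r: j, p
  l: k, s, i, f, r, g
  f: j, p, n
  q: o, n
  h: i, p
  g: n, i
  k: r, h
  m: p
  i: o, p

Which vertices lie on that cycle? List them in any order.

h, i, j, o, r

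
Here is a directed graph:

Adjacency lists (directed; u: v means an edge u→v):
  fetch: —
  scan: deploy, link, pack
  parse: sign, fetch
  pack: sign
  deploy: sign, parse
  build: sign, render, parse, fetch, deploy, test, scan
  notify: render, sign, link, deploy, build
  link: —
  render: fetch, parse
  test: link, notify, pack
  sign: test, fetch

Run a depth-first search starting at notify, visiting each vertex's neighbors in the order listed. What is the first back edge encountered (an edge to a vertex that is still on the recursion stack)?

test→notify

DFS from notify (visiting each vertex's neighbors in the order listed); mark gray on enter, black on exit:
notify gray
  render gray
    fetch gray
    fetch black
    parse gray
      sign gray
        test gray
          link gray
          link black
          test→notify: notify is gray → back edge
First back edge: test → notify.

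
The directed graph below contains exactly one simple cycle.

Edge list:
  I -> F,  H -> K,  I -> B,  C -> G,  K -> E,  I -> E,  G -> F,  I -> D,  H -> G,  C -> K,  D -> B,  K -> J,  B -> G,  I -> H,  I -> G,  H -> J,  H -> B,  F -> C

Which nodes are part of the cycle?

C, F, G

DFS with gray/black marking from F:
F gray
  C gray
    K gray
      E gray
      E black
      J gray
      J black
    K black
    G gray
      G→F: F is gray → back edge
Back edge closes the cycle F → C → G → F; its vertices are {C, F, G}.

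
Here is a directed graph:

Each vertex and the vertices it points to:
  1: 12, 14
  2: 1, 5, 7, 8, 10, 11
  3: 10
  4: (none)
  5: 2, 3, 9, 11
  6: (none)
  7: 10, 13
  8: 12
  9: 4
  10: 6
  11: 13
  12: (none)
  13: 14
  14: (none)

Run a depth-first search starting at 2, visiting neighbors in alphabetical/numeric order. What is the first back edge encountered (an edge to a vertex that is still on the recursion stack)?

5→2

DFS from 2 (visiting neighbors in alphabetical/numeric order); mark gray on enter, black on exit:
2 gray
  1 gray
    12 gray
    12 black
    14 gray
    14 black
  1 black
  5 gray
    5→2: 2 is gray → back edge
First back edge: 5 → 2.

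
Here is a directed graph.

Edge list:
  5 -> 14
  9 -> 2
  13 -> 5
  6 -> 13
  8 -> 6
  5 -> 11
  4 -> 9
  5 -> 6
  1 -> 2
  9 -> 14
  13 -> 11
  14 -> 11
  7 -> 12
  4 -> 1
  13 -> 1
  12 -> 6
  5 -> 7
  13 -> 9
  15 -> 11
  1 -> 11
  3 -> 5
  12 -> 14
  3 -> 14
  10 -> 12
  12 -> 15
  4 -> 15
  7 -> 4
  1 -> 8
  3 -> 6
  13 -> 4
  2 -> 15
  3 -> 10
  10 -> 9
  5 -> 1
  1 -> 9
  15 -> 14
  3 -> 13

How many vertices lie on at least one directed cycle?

8

A vertex is on a directed cycle iff it belongs to a strongly connected component of size ≥ 2 (or has a self-loop).
The vertices on cycles are {1, 4, 5, 6, 7, 8, 12, 13} — 8 in total.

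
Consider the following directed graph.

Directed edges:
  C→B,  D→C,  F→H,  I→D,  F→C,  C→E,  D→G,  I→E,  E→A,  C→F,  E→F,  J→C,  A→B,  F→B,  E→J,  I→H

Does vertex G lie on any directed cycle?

No

G lies on a cycle iff there is a path from G back to itself.
Exploring from G, it never reaches itself; equivalently, its strongly connected component is a singleton.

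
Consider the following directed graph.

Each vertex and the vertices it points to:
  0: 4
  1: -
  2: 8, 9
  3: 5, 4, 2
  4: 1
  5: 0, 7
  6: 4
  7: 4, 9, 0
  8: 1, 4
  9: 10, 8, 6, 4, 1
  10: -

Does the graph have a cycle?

DFS with white/gray/black marking, starting from 7:
7 gray
  4 gray
    1 gray
    1 black
  4 black
  9 gray
    10 gray
    10 black
    8 gray
      8→1: 1 black — skip
      8→4: 4 black — skip
    8 black
    6 gray
      6→4: 4 black — skip
    6 black
    9→4: 4 black — skip
    9→1: 1 black — skip
  9 black
  0 gray
    0→4: 4 black — skip
  0 black
7 black
2 gray
  2→8: 8 black — skip
  2→9: 9 black — skip
2 black
3 gray
  5 gray
    5→0: 0 black — skip
    5→7: 7 black — skip
  5 black
  3→4: 4 black — skip
  3→2: 2 black — skip
3 black
Every edge goes to a white or black vertex — no back edge, so the graph is acyclic.

No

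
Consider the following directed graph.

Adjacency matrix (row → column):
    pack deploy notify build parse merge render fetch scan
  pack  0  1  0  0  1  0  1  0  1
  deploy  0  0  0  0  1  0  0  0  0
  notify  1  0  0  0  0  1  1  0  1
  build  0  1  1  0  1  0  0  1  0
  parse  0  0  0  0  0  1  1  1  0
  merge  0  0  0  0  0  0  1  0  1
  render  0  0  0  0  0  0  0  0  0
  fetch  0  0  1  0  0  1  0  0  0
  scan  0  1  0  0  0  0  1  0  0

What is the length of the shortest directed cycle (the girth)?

4

For each vertex v, BFS finds the shortest path from v back to v.
The shortest such closed walk is notify → pack → parse → fetch → notify, length 4.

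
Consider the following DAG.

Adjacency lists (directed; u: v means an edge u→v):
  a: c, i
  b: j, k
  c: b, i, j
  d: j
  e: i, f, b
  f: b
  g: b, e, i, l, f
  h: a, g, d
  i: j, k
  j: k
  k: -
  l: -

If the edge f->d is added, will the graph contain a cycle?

No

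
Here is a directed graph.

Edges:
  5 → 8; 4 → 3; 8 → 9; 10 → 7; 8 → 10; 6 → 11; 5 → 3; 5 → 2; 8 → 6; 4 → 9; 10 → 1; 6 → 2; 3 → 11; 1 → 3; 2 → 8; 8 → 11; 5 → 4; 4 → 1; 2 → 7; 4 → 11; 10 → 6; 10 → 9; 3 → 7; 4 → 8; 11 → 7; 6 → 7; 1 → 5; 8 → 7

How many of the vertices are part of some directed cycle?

A vertex is on a directed cycle iff it belongs to a strongly connected component of size ≥ 2 (or has a self-loop).
The vertices on cycles are {1, 2, 4, 5, 6, 8, 10} — 7 in total.

7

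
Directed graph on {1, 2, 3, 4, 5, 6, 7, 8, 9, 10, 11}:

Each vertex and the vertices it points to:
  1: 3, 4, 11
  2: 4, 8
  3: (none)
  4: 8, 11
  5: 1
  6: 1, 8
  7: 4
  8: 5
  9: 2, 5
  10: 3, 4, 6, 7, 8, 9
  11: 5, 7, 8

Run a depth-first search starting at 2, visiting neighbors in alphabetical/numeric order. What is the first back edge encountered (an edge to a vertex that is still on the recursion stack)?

1->4

DFS from 2 (visiting neighbors in alphabetical/numeric order); mark gray on enter, black on exit:
2 gray
  4 gray
    8 gray
      5 gray
        1 gray
          3 gray
          3 black
          1→4: 4 is gray → back edge
First back edge: 1 → 4.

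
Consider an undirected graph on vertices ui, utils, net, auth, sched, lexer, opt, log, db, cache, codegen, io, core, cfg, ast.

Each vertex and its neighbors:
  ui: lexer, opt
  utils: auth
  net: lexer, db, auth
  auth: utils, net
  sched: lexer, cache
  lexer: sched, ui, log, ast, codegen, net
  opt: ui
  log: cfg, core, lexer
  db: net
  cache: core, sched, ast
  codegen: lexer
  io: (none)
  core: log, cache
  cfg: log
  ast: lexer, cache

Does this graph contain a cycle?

Yes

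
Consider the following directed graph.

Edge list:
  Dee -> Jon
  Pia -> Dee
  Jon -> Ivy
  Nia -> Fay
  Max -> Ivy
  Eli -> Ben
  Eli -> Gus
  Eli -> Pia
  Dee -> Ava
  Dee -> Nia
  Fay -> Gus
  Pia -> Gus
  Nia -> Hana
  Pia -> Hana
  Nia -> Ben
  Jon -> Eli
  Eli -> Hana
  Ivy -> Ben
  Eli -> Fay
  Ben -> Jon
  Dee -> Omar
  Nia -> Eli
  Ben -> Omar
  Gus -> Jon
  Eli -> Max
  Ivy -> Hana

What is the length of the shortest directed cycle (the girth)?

For each vertex v, BFS finds the shortest path from v back to v.
The shortest such closed walk is Eli → Ben → Jon → Eli, length 3.

3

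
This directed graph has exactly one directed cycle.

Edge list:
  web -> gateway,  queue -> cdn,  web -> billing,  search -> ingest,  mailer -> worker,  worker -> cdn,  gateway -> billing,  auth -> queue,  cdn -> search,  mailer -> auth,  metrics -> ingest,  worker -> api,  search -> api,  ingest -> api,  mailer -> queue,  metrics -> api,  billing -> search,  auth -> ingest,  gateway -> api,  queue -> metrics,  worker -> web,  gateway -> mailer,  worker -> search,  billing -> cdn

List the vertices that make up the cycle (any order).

web, mailer, worker, gateway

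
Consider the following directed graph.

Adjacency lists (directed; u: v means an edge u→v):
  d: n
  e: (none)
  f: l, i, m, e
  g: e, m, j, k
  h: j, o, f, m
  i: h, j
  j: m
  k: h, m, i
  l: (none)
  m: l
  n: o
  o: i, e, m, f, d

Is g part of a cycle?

No

g lies on a cycle iff there is a path from g back to itself.
Exploring from g, it never reaches itself; equivalently, its strongly connected component is a singleton.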